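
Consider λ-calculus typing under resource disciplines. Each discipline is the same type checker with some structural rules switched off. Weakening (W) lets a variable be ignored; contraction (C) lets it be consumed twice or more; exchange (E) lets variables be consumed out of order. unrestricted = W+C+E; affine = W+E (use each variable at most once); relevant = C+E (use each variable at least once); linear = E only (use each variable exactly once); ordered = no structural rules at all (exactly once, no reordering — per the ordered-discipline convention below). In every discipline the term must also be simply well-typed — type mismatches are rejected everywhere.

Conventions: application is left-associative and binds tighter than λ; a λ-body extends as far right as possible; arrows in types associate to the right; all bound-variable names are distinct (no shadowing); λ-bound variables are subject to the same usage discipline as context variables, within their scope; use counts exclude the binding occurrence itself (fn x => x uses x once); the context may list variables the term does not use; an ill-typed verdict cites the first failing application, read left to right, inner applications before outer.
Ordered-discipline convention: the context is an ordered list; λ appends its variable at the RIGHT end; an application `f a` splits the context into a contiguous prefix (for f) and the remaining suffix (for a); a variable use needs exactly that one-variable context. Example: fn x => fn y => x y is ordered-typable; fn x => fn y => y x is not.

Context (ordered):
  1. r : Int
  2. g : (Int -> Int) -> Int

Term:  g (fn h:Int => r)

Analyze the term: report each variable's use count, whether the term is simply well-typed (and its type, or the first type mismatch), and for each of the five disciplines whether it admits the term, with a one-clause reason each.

use counts: r: 1×, g: 1×, h (bound): 0×
use order (left to right): g, r
typing: the term checks, with type Int
ordered: ✗ — unused: h — weakening required
linear: ✗ — unused: h — weakening required
affine: ✓ — at most one use each (r, g, h)
relevant: ✗ — unused: h — weakening required
unrestricted: ✓ — type-checks (Int) and nothing is barred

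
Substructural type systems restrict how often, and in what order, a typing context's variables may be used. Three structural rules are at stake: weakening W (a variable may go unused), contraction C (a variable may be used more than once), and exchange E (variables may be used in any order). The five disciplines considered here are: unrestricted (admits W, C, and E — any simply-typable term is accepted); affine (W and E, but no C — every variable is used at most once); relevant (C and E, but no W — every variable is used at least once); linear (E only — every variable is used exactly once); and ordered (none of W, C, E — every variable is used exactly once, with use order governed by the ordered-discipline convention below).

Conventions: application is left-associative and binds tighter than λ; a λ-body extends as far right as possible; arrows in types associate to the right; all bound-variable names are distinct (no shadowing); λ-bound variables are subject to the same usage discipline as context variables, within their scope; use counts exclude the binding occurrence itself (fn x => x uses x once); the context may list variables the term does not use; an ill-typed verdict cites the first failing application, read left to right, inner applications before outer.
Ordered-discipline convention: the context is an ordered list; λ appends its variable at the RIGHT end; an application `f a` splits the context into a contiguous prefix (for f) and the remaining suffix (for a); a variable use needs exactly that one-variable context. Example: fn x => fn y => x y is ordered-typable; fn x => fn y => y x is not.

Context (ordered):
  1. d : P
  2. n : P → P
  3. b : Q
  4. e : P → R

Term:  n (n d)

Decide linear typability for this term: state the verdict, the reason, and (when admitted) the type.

no — n ×2 used more than once (contraction); b, e never used (weakening)
variable uses: d: 1, n: 2, b: 0, e: 0
use order (left to right): n, n, d
typing: well-typed — term : P
per-discipline verdicts: ordered ✗ | linear ✗ | affine ✗ | relevant ✗ | unrestricted ✓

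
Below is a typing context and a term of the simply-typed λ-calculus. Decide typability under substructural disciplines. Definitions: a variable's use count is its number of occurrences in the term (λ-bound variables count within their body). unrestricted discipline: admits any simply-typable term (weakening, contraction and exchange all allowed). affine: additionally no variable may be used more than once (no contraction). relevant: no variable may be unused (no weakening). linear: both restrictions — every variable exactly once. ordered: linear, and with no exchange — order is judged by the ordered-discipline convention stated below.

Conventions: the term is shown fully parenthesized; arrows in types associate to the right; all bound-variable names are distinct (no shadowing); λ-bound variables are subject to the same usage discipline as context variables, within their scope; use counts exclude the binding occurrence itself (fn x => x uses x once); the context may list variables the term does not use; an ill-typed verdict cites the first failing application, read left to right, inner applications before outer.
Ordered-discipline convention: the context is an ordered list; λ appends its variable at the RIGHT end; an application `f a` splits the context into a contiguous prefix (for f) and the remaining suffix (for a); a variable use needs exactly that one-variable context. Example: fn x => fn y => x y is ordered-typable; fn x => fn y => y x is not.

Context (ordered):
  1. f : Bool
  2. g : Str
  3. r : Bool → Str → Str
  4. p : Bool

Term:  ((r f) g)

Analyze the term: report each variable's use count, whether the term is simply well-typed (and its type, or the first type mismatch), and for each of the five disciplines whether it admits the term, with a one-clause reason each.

variable uses: f=1; g=1; r=1; p=0
order of uses: r, f, g
typing: the term checks, with type Str
ordered ✗ (p never used (weakening))
linear ✗ (p never used (weakening))
affine ✓ (none of f, g, r, p used more than once)
relevant ✗ (p never used (weakening))
unrestricted ✓ (simply typable at Str; W, C, E all held)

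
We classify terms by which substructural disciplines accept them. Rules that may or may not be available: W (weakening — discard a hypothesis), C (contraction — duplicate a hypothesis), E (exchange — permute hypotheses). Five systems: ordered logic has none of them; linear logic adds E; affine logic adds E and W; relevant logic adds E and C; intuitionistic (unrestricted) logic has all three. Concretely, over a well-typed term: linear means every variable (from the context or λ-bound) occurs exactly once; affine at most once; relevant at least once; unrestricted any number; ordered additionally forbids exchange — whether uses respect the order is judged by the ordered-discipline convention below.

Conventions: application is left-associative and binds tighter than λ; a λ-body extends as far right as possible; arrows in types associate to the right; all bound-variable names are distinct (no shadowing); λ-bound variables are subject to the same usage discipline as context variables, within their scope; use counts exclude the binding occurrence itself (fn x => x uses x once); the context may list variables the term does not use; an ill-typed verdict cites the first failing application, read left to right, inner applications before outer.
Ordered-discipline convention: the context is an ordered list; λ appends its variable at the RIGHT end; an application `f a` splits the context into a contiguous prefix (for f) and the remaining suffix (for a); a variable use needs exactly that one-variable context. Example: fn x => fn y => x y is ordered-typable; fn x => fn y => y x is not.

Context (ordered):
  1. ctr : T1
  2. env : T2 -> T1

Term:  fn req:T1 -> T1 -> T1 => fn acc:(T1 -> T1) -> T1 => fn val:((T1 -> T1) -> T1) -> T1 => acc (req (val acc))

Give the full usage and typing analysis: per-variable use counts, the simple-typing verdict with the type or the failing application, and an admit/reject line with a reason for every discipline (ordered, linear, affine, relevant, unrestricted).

variable uses: ctr=0, env=0, req [bound]=1, acc [bound]=2, val [bound]=1
uses in reading order: acc, req, val, acc
typing: the term checks, with type (T1 -> T1 -> T1) -> ((T1 -> T1) -> T1) -> (((T1 -> T1) -> T1) -> T1) -> T1
ordered: ✗, acc ×2 used more than once (contraction); ctr, env never used (weakening)
linear: ✗, acc ×2 used more than once (contraction); ctr, env never used (weakening)
affine: ✗, acc ×2 used more than once (contraction)
relevant: ✗, ctr, env never used (weakening)
unrestricted: ✓, simply typable at (T1 -> T1 -> T1) -> ((T1 -> T1) -> T1) -> (((T1 -> T1) -> T1) -> T1) -> T1; W, C, E all held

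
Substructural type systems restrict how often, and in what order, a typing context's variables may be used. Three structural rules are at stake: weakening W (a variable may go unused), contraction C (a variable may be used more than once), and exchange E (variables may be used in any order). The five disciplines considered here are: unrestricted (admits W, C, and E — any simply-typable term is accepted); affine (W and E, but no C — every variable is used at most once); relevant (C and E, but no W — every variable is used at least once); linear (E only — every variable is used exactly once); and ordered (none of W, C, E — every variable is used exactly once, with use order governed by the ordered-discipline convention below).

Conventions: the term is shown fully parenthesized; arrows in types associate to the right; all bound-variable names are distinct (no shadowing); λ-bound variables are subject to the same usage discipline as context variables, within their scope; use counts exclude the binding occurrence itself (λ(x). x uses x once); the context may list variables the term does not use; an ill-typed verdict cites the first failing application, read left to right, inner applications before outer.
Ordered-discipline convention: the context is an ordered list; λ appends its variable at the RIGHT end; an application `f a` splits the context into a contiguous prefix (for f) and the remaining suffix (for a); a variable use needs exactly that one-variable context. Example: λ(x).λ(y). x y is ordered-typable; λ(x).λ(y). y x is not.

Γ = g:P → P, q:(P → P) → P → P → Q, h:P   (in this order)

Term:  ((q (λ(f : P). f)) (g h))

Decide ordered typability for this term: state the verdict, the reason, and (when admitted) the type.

no — no contiguous prefix/suffix split fits q, f, g, h
use counts: g ×1, q ×1, h ×1, f (bound) ×1
use order (left to right): q, f, g, h
typing: the term checks, with type P → Q
summary: ordered ✗ · linear ✓ · affine ✓ · relevant ✓ · unrestricted ✓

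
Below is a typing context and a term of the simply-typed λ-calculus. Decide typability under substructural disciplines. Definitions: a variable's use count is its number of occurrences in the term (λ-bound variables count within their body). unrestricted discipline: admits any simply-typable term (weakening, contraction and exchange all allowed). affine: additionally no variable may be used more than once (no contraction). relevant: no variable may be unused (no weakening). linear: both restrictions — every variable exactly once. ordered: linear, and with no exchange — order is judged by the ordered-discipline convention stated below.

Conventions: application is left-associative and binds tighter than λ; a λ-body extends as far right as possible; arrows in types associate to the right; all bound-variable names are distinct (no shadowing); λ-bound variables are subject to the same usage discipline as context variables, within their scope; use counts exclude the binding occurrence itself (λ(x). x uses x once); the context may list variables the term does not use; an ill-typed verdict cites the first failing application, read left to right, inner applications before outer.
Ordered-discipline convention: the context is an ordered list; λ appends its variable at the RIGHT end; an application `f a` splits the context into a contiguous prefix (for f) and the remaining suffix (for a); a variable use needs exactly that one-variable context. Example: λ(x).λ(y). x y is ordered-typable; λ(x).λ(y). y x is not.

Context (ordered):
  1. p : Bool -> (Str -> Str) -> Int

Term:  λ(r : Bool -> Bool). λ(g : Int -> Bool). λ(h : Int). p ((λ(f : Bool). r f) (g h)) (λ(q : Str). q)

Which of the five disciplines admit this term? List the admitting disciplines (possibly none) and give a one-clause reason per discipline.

admitted in: ordered, linear, affine, relevant, unrestricted
counts: p ×1; r (bound) ×1; g (bound) ×1; h (bound) ×1; f (bound) ×1; q (bound) ×1
uses in reading order: p, r, f, g, h, q
typing: the term checks, with type (Bool -> Bool) -> (Int -> Bool) -> Int -> Int
ordered: ✓ — one use each (p, r, g, h, f, q); ordered split holds
linear: ✓ — single use per variable (p, r, g, h, f, q)
affine: ✓ — no duplicate uses among p, r, g, h, f, q
relevant: ✓ — at least one use each (p, r, g, h, f, q)
unrestricted: ✓ — simply typable at (Bool -> Bool) -> (Int -> Bool) -> Int -> Int; W, C, E all held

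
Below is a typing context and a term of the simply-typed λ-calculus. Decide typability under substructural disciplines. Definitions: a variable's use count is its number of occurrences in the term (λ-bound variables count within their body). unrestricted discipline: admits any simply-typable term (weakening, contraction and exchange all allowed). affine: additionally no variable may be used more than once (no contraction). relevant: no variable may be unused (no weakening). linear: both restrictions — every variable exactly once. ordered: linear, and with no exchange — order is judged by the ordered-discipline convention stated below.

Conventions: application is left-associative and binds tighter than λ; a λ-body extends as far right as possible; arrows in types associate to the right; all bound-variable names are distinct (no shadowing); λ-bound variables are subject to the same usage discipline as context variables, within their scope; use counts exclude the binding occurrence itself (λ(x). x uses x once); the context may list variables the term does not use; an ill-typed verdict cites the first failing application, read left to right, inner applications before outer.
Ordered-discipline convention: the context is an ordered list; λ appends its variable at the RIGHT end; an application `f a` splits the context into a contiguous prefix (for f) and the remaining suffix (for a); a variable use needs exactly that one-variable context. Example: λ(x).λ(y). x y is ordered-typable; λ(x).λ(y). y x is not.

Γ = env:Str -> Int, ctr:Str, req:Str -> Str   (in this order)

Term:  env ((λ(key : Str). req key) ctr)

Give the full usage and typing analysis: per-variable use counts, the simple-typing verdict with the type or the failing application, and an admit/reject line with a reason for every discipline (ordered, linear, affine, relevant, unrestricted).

variable uses: env=1, ctr=1, req=1, key [bound]=1
use order (left to right): env, req, key, ctr
typing: ✓ — Int
ordered ✗ (no ordered split (uses run env, req, key, ctr))
linear ✓ (single use per variable (env, ctr, req, key))
affine ✓ (env, ctr, req, key: no repeats, contraction unneeded)
relevant ✓ (every one of env, ctr, req, key appears)
unrestricted ✓ (simply typable at Int; W, C, E all held)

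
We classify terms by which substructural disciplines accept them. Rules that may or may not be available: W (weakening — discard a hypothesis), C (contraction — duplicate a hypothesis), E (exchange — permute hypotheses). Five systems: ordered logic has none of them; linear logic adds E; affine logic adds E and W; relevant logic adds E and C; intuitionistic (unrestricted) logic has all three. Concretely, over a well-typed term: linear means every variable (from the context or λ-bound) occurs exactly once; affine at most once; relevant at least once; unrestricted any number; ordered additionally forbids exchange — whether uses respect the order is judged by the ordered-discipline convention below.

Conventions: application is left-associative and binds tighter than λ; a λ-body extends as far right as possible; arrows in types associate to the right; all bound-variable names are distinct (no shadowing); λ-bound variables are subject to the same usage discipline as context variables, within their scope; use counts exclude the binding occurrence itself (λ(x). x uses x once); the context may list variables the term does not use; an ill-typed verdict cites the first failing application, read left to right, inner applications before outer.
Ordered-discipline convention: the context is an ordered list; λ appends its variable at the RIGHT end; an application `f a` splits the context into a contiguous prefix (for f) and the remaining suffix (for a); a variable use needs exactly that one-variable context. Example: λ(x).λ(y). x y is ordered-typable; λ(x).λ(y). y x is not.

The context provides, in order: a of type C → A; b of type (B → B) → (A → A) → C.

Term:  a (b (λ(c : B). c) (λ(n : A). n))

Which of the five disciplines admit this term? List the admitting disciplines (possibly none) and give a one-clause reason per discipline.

accepted by: ordered, linear, affine, relevant, unrestricted
variable uses: a ×1; b ×1; c (bound) ×1; n (bound) ×1
left-to-right use order: a, b, c, n
typing: ✓ — A
ordered: ✓ — one use each (a, b, c, n); ordered split holds
linear: ✓ — exactly-once usage across a, b, c, n
affine: ✓ — none of a, b, c, n used more than once
relevant: ✓ — every one of a, b, c, n appears
unrestricted: ✓ — type-checks (A) and nothing is barred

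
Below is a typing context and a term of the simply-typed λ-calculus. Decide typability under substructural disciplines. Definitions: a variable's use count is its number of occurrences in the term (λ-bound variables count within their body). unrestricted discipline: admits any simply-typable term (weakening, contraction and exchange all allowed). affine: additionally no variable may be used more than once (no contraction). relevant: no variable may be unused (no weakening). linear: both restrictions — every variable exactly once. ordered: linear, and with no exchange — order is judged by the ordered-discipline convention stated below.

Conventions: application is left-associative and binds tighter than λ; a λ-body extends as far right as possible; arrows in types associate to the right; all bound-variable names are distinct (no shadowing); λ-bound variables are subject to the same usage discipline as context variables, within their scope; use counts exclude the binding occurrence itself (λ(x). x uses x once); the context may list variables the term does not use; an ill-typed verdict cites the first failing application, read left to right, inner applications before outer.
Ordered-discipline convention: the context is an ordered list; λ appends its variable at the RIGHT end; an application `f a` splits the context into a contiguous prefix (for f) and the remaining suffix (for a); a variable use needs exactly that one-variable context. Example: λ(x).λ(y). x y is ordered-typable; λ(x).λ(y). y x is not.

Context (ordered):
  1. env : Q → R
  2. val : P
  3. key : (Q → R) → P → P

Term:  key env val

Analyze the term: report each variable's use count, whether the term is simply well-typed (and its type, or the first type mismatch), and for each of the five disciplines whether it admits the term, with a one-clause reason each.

use counts: env: 1×, val: 1×, key: 1×
order of uses: key, env, val
typing: well-typed at P
ordered ✗ (use order key, env, val needs exchange)
linear ✓ (each of env, val, key used exactly once)
affine ✓ (none of env, val, key used more than once)
relevant ✓ (every one of env, val, key appears)
unrestricted ✓ (typability at P is all that's needed)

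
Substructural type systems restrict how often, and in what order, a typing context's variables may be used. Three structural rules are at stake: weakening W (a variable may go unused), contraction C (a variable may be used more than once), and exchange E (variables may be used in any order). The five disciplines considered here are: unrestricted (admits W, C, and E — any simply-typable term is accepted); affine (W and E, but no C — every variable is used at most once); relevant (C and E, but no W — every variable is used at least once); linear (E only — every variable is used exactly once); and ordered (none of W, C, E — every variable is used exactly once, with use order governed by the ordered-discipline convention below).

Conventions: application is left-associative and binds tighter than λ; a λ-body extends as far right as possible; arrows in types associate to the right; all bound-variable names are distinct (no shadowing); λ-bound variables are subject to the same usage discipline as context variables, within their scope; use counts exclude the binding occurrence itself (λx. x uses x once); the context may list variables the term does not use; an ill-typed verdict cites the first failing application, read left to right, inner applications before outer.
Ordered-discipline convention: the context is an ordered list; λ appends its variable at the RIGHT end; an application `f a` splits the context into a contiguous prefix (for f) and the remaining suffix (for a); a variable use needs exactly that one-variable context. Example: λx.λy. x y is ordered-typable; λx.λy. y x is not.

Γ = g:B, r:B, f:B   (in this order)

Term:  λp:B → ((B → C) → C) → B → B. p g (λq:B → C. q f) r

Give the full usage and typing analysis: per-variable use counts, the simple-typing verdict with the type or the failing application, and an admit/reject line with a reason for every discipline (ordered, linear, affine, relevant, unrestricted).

variable uses: g: 1, r: 1, f: 1, p (bound): 1, q (bound): 1
use order (left to right): p, g, q, f, r
typing: well-typed — term : (B → ((B → C) → C) → B → B) → B
ordered ✗ (no ordered split (uses run p, g, q, f, r))
linear ✓ (g, r, f, p, q: one use apiece)
affine ✓ (none of g, r, f, p, q used more than once)
relevant ✓ (none of g, r, f, p, q goes unused)
unrestricted ✓ (well-typed at (B → ((B → C) → C) → B → B) → B; no restrictions here)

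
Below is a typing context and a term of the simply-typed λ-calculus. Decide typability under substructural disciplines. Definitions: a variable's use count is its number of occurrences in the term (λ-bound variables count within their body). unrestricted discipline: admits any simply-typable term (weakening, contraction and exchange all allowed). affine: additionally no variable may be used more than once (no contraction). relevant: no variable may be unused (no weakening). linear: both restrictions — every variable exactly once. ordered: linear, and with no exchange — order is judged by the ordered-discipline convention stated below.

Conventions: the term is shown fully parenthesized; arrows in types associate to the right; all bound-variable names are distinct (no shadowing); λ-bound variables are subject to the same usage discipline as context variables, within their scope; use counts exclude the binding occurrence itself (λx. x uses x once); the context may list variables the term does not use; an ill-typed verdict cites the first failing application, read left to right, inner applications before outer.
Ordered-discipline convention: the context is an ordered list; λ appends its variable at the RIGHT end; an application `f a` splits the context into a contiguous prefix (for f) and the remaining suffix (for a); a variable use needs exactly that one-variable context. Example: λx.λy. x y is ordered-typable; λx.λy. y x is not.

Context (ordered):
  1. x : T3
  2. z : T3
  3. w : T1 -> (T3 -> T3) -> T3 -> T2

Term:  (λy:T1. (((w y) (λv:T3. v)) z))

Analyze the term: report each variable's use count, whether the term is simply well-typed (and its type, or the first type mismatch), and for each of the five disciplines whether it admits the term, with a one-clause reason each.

variable uses: x=0, z=1, w=1, y (bound)=1, v (bound)=1
order of uses: w, y, v, z
typing: the term checks, with type T1 -> T2
ordered ✗ (x left unused)
linear ✗ (x left unused)
affine ✓ (x, z, w, y, v: no repeats, contraction unneeded)
relevant ✗ (x left unused)
unrestricted ✓ (well-typed at T1 -> T2; no restrictions here)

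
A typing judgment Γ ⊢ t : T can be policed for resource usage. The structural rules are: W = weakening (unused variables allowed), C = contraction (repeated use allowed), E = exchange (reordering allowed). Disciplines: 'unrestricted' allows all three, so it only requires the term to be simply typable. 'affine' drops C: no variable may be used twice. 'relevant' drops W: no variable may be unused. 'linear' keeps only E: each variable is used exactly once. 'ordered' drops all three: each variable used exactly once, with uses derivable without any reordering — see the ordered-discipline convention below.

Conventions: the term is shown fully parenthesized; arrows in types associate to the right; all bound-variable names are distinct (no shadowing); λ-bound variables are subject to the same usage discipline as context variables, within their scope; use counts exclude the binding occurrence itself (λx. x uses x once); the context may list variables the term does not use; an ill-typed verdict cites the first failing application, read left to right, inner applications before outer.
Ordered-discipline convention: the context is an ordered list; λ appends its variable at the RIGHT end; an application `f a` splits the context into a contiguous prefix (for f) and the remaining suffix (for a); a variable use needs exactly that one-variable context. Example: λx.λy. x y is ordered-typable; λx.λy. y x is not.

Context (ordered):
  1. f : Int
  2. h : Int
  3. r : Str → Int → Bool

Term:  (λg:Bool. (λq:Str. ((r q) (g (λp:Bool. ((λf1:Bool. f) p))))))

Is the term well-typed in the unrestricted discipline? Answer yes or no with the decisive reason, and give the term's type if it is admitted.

no — fails simple typing
variable uses: f: 1×; h: 0×; r: 1×; g (bound): 1×; q (bound): 1×; p (bound): 1×; f1 (bound): 0×
left-to-right use order: r, q, g, f, p
typing: ill-typed: non-arrow in function slot: Bool
per-discipline verdicts: ordered ✗ | linear ✗ | affine ✗ | relevant ✗ | unrestricted ✗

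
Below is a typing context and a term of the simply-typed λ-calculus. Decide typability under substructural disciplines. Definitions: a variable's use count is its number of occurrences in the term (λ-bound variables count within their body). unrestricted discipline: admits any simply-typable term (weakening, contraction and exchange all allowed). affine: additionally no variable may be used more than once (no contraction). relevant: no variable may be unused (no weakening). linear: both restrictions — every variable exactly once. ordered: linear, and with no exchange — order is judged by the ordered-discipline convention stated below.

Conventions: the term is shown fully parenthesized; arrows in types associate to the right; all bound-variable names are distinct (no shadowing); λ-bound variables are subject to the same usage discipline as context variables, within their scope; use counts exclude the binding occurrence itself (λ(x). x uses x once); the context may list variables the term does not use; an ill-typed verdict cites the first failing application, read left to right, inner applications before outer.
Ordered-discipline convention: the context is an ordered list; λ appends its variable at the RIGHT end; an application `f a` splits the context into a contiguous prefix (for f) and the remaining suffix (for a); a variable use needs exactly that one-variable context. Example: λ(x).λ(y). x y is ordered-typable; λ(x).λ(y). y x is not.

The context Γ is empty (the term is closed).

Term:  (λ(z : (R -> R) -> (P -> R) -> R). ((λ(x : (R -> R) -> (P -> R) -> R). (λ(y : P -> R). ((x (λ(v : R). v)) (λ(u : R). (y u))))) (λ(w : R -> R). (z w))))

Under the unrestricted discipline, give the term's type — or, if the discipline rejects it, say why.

not well-typed under unrestricted — a type mismatch blocks all five
usage: z (bound) ×1, x (bound) ×1, y (bound) ×1, v (bound) ×1, u (bound) ×1, w (bound) ×1
left-to-right use order: x, v, y, u, z, w
typing: ill-typed: argument of type R where P is required
summary: ordered ✗ · linear ✗ · affine ✗ · relevant ✗ · unrestricted ✗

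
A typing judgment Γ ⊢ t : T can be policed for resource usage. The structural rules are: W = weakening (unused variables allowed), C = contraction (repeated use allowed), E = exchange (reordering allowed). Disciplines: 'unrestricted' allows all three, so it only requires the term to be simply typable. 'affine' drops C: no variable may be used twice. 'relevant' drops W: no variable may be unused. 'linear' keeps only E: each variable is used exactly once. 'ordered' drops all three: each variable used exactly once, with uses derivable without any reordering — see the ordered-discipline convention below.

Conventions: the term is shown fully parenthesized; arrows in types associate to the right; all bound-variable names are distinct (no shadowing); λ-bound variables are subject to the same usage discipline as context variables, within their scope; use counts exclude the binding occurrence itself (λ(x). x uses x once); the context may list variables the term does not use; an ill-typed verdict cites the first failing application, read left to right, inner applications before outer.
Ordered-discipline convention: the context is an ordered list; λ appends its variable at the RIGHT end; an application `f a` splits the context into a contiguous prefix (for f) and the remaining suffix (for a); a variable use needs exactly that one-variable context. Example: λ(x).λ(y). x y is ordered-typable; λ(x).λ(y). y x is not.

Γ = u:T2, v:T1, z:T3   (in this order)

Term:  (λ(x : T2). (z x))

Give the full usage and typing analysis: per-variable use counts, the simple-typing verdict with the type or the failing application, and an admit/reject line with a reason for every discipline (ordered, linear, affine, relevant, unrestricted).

variable uses: u ×0; v ×0; z ×1; x (bound) ×1
uses in reading order: z, x
typing: ill-typed: non-function type T3 applied to an argument
ordered: ✗, the type mismatch rejects it
linear: ✗, not simply typable
affine: ✗, fails simple typing
relevant: ✗, a type mismatch blocks all five
unrestricted: ✗, the type mismatch rejects it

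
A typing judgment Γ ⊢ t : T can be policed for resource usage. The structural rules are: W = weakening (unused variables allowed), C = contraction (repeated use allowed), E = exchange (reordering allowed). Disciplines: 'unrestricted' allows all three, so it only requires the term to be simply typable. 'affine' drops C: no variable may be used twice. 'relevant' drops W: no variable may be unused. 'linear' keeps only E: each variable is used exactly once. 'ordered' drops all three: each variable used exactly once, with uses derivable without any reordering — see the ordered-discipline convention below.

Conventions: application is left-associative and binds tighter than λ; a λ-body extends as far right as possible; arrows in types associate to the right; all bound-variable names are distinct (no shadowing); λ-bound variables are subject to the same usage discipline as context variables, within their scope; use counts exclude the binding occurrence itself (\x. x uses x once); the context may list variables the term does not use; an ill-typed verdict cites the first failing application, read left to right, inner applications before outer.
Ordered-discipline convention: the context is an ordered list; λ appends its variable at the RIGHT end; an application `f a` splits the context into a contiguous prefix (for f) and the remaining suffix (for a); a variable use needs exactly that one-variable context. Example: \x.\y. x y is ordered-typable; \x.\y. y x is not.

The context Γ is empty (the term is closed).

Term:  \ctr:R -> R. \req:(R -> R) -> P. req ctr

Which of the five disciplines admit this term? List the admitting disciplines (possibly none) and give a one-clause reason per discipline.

accepted by: linear, affine, relevant, unrestricted
use counts: ctr [bound] ×1; req [bound] ×1
order of uses: req, ctr
typing: well-typed — term : (R -> R) -> ((R -> R) -> P) -> P
ordered: ✗, no ordered split (uses run req, ctr)
linear: ✓, exactly-once usage across ctr, req
affine: ✓, none of ctr, req used more than once
relevant: ✓, every one of ctr, req appears
unrestricted: ✓, simply typable at (R -> R) -> ((R -> R) -> P) -> P; W, C, E all held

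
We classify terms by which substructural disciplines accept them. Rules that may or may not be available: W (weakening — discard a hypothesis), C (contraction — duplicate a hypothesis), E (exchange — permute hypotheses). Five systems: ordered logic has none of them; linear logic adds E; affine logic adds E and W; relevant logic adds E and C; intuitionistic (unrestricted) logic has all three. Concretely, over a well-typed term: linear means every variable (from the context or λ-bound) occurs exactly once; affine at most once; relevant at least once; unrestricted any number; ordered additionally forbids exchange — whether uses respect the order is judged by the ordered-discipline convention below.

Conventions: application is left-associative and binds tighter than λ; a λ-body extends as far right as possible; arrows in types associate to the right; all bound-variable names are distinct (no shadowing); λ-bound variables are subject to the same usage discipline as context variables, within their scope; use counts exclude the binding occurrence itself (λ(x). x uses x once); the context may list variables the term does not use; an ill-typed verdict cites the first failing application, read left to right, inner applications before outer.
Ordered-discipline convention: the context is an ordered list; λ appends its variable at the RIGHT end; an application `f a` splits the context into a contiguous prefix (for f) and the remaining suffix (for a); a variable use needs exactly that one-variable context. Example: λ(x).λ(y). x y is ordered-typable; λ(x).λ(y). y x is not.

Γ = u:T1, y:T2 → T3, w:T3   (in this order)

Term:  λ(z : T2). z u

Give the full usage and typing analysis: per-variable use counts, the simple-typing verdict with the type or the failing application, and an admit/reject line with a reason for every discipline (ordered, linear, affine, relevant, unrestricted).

use counts: u ×1; y ×0; w ×0; z (λ-bound) ×1
use order (left to right): z, u
typing: ill-typed: applying a non-function (T2)
ordered: ✗ — the type mismatch rejects it
linear: ✗ — not simply typable
affine: ✗ — fails simple typing
relevant: ✗ — a type mismatch blocks all five
unrestricted: ✗ — the type mismatch rejects it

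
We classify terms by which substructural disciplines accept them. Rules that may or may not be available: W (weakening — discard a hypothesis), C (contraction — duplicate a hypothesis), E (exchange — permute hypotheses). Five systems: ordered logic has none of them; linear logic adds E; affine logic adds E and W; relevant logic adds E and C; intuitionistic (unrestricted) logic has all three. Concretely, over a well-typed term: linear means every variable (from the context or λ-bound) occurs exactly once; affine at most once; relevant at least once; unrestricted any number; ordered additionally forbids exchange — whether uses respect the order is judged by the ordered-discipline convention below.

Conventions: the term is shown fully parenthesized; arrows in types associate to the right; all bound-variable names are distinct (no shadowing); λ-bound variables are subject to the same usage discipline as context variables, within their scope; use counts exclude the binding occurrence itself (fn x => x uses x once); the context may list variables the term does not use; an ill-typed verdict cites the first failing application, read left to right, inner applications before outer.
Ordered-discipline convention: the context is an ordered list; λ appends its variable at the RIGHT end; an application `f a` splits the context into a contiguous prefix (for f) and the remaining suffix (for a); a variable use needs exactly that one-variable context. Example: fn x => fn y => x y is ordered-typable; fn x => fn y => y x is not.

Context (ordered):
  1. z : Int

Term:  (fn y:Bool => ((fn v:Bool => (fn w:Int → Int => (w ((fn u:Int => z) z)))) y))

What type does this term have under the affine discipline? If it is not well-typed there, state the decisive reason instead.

not well-typed under affine — needs contraction — z ×2
counts: z ×2, y (λ-bound) ×1, v (λ-bound) ×0, w (λ-bound) ×1, u (λ-bound) ×0
order of uses: w, z, z, y
typing: the term checks, with type Bool → (Int → Int) → Int
across the five disciplines: ordered ✗ · linear ✗ · affine ✗ · relevant ✗ · unrestricted ✓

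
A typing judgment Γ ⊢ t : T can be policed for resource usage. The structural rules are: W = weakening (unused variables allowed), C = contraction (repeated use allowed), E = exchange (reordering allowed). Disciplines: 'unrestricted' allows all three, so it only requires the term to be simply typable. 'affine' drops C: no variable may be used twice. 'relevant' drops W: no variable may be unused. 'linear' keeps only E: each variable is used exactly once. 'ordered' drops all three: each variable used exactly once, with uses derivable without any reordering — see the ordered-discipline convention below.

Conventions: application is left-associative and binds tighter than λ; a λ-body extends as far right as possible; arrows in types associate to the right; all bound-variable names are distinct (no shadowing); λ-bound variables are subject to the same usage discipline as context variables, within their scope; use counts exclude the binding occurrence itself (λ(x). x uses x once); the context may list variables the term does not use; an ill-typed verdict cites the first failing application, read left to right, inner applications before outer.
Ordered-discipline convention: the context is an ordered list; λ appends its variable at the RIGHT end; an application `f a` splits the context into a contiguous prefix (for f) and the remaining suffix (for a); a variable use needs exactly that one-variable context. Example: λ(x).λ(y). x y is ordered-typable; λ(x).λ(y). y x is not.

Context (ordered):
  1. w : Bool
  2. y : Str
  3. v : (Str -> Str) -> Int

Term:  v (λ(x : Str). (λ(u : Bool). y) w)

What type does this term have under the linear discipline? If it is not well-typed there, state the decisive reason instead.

not well-typed under linear — needs weakening: x, u unused
variable uses: w=1; y=1; v=1; x [bound]=0; u [bound]=0
use order (left to right): v, y, w
typing: the term checks, with type Int
across the five disciplines: ordered ✗ | linear ✗ | affine ✓ | relevant ✗ | unrestricted ✓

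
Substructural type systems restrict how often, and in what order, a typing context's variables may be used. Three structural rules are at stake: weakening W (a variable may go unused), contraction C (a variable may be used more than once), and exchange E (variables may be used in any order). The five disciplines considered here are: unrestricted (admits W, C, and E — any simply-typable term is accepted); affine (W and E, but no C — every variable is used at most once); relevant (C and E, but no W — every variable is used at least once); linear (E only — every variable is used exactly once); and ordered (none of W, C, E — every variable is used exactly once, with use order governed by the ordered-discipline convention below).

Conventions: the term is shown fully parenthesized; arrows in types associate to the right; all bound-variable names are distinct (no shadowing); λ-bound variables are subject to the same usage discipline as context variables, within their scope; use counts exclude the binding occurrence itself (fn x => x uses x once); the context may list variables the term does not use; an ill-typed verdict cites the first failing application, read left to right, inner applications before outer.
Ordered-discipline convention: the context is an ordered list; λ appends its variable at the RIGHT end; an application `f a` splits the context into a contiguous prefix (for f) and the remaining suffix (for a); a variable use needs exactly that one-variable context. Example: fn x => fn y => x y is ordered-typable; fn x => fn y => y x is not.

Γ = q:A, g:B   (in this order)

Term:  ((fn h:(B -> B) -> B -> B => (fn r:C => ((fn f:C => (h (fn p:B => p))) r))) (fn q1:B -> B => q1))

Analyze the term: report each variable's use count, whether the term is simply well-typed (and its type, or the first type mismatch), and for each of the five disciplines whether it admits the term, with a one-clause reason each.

variable uses: q: 0; g: 0; h [bound]: 1; r [bound]: 1; f [bound]: 0; p [bound]: 1; q1 [bound]: 1
uses in reading order: h, p, r, q1
typing: well-typed — term : C -> B -> B
ordered ✗ (needs weakening: q, g, f unused)
linear ✗ (needs weakening: q, g, f unused)
affine ✓ (q, g, h, r, f, p, q1: no repeats, contraction unneeded)
relevant ✗ (needs weakening: q, g, f unused)
unrestricted ✓ (well-typed at C -> B -> B; no restrictions here)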